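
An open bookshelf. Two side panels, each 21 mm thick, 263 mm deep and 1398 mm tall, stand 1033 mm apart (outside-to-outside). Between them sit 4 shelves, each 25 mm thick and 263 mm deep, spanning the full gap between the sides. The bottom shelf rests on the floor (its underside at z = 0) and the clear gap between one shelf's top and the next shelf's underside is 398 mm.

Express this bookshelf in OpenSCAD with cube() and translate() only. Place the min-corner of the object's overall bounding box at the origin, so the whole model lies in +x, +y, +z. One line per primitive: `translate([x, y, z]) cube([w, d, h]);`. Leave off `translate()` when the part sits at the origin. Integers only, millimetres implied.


cube([21, 263, 1398]);
translate([1012, 0, 0]) cube([21, 263, 1398]);
translate([21, 0, 0]) cube([991, 263, 25]);
translate([21, 0, 423]) cube([991, 263, 25]);
translate([21, 0, 846]) cube([991, 263, 25]);
translate([21, 0, 1269]) cube([991, 263, 25]);


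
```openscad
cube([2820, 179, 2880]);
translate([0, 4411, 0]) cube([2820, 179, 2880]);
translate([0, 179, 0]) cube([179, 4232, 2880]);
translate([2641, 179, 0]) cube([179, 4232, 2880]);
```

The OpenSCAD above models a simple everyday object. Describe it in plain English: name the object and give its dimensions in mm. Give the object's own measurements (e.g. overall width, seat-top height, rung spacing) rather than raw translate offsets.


The wall frame of a small rectangular building: four walls, each 2880 mm tall and 179 mm thick, enclosing a footprint 2820 mm (x) by 4590 mm (y) outside-to-outside, with no floor or roof. The front and back walls (the −y and +y sides) span the full width; the two side walls fit between them.


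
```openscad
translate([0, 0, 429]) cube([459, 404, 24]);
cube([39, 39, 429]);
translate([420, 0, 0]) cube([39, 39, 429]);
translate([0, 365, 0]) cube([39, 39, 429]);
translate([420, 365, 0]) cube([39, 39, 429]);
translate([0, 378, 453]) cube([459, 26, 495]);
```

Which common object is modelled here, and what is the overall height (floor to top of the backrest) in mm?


A chair. The overall height is 948 mm.

A slab on four corner posts with a tall panel at the back — a chair. The seat slab sits at z = 429 with thickness 24, and the 495 mm backrest starts at the seat top, so the overall height is 429 + 24 + 495 = 948 mm.


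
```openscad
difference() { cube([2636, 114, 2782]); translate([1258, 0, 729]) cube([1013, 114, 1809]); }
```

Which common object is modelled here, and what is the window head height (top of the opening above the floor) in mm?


A wall with a window opening. The window head height is 2538 mm.

A wall with a rectangular opening subtracted — a window. Sill at z = 729, opening 1809 mm tall, so the head is at 729 + 1809 = 2538 mm.


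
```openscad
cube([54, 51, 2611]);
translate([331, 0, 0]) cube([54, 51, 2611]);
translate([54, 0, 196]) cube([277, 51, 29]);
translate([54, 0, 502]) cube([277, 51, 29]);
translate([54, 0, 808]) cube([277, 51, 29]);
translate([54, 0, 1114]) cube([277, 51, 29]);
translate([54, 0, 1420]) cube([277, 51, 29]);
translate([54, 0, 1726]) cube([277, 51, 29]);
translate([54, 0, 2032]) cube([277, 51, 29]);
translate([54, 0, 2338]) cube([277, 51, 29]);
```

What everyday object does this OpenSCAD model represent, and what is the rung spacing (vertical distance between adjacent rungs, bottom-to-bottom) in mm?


A ladder. The rung spacing is 306 mm.

Two tall 54×51 posts with 8 short bars between them — a ladder. Adjacent rungs sit at z = 196 and z = 502, so the spacing is 502 − 196 = 306 mm.


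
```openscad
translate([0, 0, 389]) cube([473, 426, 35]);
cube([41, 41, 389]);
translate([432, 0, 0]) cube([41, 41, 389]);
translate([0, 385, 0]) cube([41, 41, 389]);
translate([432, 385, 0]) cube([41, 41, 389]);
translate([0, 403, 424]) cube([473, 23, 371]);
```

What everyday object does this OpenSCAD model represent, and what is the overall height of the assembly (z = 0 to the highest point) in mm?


A chair. The overall height is 795 mm.

A slab on four corner posts with a tall panel at the back — a chair. The seat slab sits at z = 389 with thickness 35, and the 371 mm backrest starts at the seat top, so the overall height is 389 + 35 + 371 = 795 mm.


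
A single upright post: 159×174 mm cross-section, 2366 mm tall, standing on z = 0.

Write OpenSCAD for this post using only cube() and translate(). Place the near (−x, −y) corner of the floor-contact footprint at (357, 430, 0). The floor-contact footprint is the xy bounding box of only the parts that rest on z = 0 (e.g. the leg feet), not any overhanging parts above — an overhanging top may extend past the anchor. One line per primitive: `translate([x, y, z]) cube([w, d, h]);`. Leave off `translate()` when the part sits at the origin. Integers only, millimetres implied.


translate([357, 430, 0]) cube([159, 174, 2366]);


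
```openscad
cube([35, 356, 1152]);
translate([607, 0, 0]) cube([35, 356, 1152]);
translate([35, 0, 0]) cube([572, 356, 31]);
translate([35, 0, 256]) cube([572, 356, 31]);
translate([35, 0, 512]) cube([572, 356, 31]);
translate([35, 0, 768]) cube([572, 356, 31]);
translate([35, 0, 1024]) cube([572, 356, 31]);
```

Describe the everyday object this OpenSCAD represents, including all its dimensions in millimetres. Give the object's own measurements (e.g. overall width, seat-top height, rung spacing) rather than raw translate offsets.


An open bookshelf. Two side panels, each 35 mm thick, 356 mm deep and 1152 mm tall, stand 642 mm apart (outside-to-outside). Between them sit 5 shelves, each 31 mm thick and 356 mm deep, spanning the full gap between the sides. The bottom shelf rests on the floor (its underside at z = 0) and the clear gap between one shelf's top and the next shelf's underside is 225 mm.


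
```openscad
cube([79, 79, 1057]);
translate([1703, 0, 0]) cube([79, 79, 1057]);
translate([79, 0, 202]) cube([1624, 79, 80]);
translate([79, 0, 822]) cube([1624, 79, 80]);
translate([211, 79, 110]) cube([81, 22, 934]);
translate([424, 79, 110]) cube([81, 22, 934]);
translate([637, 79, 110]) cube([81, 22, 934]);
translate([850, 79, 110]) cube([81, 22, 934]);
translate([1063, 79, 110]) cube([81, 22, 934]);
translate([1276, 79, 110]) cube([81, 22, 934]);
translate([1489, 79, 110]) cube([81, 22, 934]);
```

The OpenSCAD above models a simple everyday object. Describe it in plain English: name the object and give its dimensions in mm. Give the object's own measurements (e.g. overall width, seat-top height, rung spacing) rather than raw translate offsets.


A fence section. Two 79×79 mm posts, 1057 mm tall, stand on the floor with a clear span of 1624 mm between their inner faces. Two horizontal rails of 79×80 mm section span the gap between the posts with their undersides at z = 202 mm and z = 822 mm, flush with the posts' −y face. 7 pickets, each 81 mm wide, 22 mm thick and 934 mm tall, are fixed to the +y face of the rails with their bottoms at z = 110 mm, spaced across the span with a 132 mm gap after the −x post and between neighbouring pickets, with 133 mm left before the +x post.


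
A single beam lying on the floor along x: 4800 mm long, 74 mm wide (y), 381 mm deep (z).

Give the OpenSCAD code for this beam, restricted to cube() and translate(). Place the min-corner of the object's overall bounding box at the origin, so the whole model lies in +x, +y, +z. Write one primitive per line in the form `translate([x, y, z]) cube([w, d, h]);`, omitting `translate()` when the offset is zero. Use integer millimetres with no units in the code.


cube([4800, 74, 381]);


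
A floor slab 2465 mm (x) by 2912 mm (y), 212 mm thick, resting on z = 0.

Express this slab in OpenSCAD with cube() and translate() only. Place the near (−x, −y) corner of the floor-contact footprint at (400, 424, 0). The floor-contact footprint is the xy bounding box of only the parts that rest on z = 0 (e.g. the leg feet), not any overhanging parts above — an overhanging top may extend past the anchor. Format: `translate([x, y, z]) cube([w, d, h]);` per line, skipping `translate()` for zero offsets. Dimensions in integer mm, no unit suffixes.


translate([400, 424, 0]) cube([2465, 2912, 212]);


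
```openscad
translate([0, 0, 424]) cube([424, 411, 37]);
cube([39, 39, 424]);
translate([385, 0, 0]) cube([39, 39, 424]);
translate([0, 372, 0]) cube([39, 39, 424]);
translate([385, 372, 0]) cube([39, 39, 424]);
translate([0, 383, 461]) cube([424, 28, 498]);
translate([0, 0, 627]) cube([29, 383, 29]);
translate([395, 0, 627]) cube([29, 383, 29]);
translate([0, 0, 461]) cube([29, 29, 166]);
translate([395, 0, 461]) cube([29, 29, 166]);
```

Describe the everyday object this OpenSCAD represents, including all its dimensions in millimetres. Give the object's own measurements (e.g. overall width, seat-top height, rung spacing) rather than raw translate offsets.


A chair. The seat is a 424×411×37 mm slab with its top at z = 461 mm, on four 39×39 mm corner legs (flush with the seat edges, standing on z = 0). A flat backrest 28 mm thick, 498 mm tall, spans the full seat width and rises from the seat top along its +y edge, rear face flush with the rear of the seat. Two armrests of 29×29 mm section run along each side from the seat's front edge to the front of the backrest, top faces 195 mm above the seat top and outer faces flush with the seat's x-edges; a 29×29 mm post under the front of each armrest stands on the seat at the front corner.


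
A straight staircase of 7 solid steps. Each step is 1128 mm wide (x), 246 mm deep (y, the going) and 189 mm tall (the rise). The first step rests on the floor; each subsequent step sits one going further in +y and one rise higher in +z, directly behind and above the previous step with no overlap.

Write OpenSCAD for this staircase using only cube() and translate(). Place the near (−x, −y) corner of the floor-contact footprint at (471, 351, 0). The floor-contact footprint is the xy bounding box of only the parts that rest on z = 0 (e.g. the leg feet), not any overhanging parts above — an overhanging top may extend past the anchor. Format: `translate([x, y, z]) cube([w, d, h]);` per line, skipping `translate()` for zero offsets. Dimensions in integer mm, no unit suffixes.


translate([471, 351, 0]) cube([1128, 246, 189]);
translate([471, 597, 189]) cube([1128, 246, 189]);
translate([471, 843, 378]) cube([1128, 246, 189]);
translate([471, 1089, 567]) cube([1128, 246, 189]);
translate([471, 1335, 756]) cube([1128, 246, 189]);
translate([471, 1581, 945]) cube([1128, 246, 189]);
translate([471, 1827, 1134]) cube([1128, 246, 189]);


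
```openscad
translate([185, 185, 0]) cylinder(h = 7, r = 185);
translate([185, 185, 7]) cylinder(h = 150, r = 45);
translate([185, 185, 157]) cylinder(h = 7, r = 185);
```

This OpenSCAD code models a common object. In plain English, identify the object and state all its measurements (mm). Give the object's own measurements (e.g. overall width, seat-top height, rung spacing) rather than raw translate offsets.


A spool: two coaxial disc flanges of radius 185 mm and thickness 7 mm, joined by a core cylinder of radius 45 mm and height 150 mm. The lower flange rests on z = 0 and the three cylinders share a vertical axis.


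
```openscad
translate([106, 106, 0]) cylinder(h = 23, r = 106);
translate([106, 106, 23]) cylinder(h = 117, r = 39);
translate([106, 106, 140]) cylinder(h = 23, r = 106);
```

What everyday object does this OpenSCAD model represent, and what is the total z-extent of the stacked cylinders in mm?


A spool. The overall height is 163 mm.

Three coaxial cylinders, large–small–large — a spool. Two 23 mm flanges and a 117 mm core give 23 + 117 + 23 = 163 mm.


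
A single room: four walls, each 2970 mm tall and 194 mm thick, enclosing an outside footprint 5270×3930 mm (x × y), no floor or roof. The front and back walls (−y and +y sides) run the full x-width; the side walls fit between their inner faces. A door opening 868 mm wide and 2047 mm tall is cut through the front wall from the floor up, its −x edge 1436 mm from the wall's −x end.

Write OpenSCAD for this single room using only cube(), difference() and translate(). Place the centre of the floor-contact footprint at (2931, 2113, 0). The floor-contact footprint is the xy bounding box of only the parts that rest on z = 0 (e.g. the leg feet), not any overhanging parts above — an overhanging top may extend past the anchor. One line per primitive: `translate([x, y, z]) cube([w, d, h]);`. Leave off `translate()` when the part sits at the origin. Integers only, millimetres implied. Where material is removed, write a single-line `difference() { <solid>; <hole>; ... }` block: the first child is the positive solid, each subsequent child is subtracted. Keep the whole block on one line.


difference() { translate([296, 148, 0]) cube([5270, 194, 2970]); translate([1732, 148, 0]) cube([868, 194, 2047]); }
translate([296, 3884, 0]) cube([5270, 194, 2970]);
translate([296, 342, 0]) cube([194, 3542, 2970]);
translate([5372, 342, 0]) cube([194, 3542, 2970]);


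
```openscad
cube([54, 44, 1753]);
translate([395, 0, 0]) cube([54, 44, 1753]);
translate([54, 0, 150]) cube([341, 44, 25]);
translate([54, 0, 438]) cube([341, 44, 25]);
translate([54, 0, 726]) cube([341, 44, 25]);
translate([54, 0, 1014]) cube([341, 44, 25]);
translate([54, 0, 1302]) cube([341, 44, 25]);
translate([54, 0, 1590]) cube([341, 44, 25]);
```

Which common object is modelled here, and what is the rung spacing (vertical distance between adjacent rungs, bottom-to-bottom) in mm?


A ladder. The rung spacing is 288 mm.

Two tall 54×44 posts with 6 short bars between them — a ladder. Adjacent rungs sit at z = 150 and z = 438, so the spacing is 438 − 150 = 288 mm.


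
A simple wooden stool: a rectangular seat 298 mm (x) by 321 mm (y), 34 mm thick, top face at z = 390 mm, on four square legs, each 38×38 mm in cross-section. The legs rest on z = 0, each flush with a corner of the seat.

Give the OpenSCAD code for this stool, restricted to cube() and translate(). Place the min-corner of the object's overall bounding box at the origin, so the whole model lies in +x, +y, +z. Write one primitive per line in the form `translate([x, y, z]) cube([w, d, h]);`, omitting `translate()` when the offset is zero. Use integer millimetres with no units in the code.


translate([0, 0, 356]) cube([298, 321, 34]);
cube([38, 38, 356]);
translate([260, 0, 0]) cube([38, 38, 356]);
translate([0, 283, 0]) cube([38, 38, 356]);
translate([260, 283, 0]) cube([38, 38, 356]);


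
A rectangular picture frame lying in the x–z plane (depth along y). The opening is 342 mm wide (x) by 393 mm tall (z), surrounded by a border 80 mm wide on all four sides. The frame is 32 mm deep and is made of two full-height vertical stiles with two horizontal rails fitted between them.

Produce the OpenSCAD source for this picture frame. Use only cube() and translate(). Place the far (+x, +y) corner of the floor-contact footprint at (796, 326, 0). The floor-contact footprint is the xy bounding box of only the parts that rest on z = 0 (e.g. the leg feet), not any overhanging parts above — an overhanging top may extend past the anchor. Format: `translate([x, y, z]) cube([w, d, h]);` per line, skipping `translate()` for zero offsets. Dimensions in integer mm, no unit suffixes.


translate([294, 294, 0]) cube([80, 32, 553]);
translate([716, 294, 0]) cube([80, 32, 553]);
translate([374, 294, 0]) cube([342, 32, 80]);
translate([374, 294, 473]) cube([342, 32, 80]);


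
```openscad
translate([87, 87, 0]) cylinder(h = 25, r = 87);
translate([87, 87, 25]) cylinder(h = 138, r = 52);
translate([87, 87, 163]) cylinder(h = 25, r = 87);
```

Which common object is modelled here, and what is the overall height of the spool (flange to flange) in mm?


A spool. The overall height is 188 mm.

Three coaxial cylinders, large–small–large — a spool. Two 25 mm flanges and a 138 mm core give 25 + 138 + 25 = 188 mm.


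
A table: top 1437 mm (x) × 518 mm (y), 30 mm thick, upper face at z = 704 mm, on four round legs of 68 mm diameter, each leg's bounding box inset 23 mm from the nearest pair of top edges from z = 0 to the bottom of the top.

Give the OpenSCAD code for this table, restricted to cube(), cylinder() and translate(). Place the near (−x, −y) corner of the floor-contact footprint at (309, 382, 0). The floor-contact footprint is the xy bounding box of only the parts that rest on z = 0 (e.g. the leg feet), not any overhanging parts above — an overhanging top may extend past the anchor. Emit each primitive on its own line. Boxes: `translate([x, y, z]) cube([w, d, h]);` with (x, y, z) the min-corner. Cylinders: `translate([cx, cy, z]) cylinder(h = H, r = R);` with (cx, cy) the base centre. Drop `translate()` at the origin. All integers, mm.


translate([286, 359, 674]) cube([1437, 518, 30]);
translate([343, 416, 0]) cylinder(h = 674, r = 34);
translate([1666, 416, 0]) cylinder(h = 674, r = 34);
translate([343, 820, 0]) cylinder(h = 674, r = 34);
translate([1666, 820, 0]) cylinder(h = 674, r = 34);


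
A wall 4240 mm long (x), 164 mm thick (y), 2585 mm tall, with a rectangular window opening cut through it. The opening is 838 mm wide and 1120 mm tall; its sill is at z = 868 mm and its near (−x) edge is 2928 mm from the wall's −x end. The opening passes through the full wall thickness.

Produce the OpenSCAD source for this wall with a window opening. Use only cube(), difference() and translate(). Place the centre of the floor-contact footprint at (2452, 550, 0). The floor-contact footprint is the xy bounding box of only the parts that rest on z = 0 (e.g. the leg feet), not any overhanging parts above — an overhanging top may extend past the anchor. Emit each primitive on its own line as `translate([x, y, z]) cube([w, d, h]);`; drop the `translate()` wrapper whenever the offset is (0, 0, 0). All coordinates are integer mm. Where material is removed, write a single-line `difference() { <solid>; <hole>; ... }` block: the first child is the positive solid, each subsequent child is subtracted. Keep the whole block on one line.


difference() { translate([332, 468, 0]) cube([4240, 164, 2585]); translate([3260, 468, 868]) cube([838, 164, 1120]); }


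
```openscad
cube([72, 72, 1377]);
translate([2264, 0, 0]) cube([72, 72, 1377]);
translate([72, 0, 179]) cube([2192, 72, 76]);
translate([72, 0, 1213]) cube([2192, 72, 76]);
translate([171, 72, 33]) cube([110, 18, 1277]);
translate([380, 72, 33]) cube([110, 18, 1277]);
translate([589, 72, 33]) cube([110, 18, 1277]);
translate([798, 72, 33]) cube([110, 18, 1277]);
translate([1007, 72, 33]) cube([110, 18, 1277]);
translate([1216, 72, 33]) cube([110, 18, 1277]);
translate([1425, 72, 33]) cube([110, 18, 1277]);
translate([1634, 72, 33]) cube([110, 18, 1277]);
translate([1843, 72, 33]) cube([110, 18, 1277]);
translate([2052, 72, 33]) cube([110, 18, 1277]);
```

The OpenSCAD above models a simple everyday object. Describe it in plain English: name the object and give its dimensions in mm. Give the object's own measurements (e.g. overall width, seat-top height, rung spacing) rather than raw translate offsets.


A fence section. Two 72×72 mm posts, 1377 mm tall, stand on the floor with a clear span of 2192 mm between their inner faces. Two horizontal rails of 72×76 mm section span the gap between the posts with their undersides at z = 179 mm and z = 1213 mm, flush with the posts' −y face. 10 pickets, each 110 mm wide, 18 mm thick and 1277 mm tall, are fixed to the +y face of the rails with their bottoms at z = 33 mm, spaced across the span with a 99 mm gap after the −x post and between neighbouring pickets, with 102 mm left before the +x post.


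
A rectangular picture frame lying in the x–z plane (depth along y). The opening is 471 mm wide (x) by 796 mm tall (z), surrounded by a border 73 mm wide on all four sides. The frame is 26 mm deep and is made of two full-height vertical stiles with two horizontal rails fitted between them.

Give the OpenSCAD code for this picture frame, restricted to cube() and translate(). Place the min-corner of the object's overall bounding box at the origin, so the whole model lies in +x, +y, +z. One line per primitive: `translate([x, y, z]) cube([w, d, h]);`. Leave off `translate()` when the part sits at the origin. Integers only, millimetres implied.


cube([73, 26, 942]);
translate([544, 0, 0]) cube([73, 26, 942]);
translate([73, 0, 0]) cube([471, 26, 73]);
translate([73, 0, 869]) cube([471, 26, 73]);


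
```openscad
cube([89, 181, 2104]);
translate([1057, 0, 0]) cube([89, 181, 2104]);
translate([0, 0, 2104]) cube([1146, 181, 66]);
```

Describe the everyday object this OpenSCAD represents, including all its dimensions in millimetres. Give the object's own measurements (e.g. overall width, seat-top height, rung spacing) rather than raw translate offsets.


A door frame. The clear opening is 968 mm wide and 2104 mm high. Two 89 mm wide jambs, 181 mm deep, stand either side of the opening from the floor to the top of the opening. A 66 mm thick head sits across the top of both jambs, spanning the full outside width of the frame.


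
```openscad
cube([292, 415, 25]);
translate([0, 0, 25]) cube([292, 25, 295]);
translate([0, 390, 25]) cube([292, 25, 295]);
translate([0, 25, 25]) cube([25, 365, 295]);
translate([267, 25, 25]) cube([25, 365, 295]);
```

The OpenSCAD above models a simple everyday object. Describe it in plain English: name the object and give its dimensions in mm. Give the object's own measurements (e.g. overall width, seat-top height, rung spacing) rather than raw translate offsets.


An open-topped rectangular box: outside dimensions 292×415×320 mm, with a uniform wall and base thickness of 25 mm. The base is a full 292×415 slab on the floor; four walls sit on top of the base. The front and back walls (the −y and +y sides) span the full width; the two side walls fit between them.


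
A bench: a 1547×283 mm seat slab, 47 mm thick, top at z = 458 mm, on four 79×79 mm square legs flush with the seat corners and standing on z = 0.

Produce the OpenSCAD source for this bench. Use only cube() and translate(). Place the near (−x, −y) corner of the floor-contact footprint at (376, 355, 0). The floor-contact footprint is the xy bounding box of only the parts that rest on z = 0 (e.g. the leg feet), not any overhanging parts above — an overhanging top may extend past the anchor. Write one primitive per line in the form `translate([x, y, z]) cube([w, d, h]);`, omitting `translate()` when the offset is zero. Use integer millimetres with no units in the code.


translate([376, 355, 411]) cube([1547, 283, 47]);
translate([376, 355, 0]) cube([79, 79, 411]);
translate([376, 559, 0]) cube([79, 79, 411]);
translate([1844, 355, 0]) cube([79, 79, 411]);
translate([1844, 559, 0]) cube([79, 79, 411]);


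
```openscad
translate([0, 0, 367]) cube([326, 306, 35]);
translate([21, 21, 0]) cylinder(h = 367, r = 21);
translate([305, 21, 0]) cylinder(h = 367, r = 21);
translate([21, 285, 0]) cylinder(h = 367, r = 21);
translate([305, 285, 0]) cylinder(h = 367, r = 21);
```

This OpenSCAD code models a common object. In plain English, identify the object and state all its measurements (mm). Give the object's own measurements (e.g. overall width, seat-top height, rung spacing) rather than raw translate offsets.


A four-legged stool. The seat is a 326×306×35 mm slab whose top surface is at z = 402 mm; four round legs, each 42 mm in diameter, run from the floor (z = 0) to the underside of the seat, each leg's axis is inset half a diameter from the nearest pair of seat edges (so the leg's bounding box is flush with the corner).


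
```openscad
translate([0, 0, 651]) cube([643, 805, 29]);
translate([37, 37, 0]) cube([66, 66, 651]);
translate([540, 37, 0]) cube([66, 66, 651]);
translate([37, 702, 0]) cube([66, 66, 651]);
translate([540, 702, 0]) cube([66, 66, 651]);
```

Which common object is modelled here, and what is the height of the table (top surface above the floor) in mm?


A table. The table height is 680 mm.

A 643×805×29 slab sits at z = 651 on four 66 mm square posts — a table. The top surface is at 651 + 29 = 680 mm.


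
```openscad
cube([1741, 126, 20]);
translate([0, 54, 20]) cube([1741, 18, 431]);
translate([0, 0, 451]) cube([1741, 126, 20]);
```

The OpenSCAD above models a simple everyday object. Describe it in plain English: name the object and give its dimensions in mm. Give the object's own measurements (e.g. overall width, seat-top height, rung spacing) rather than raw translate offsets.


An I-beam lying along x, 1741 mm long. Overall section height 471 mm. Two flanges 126 mm wide (y) and 20 mm thick, one on the floor and one at the top; a web 18 mm thick runs between them, centred on the flange width.


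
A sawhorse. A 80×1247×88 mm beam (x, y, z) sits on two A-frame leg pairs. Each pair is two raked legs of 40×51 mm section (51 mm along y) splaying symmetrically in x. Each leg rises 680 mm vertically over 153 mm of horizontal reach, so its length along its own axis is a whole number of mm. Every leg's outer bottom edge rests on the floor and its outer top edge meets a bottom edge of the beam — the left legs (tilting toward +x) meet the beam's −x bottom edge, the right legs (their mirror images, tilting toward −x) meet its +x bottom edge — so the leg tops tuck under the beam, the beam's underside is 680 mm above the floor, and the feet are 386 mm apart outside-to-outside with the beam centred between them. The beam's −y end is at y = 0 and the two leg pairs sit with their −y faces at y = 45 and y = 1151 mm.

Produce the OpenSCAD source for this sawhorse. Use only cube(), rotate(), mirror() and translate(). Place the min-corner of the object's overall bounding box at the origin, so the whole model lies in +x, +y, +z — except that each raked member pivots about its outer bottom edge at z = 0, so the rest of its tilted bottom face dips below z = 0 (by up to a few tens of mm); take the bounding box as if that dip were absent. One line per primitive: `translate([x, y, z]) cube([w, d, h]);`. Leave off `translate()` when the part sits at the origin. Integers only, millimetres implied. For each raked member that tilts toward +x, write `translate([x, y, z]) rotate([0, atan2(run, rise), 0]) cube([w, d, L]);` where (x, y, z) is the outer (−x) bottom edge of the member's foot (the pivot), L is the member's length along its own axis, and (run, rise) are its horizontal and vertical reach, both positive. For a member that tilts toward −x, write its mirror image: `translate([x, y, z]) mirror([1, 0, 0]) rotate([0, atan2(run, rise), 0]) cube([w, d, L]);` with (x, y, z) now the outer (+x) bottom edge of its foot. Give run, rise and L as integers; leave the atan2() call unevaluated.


translate([153, 0, 680]) cube([80, 1247, 88]);
translate([0, 45, 0]) rotate([0, atan2(153, 680), 0]) cube([40, 51, 697]);
translate([386, 45, 0]) mirror([1, 0, 0]) rotate([0, atan2(153, 680), 0]) cube([40, 51, 697]);
translate([0, 1151, 0]) rotate([0, atan2(153, 680), 0]) cube([40, 51, 697]);
translate([386, 1151, 0]) mirror([1, 0, 0]) rotate([0, atan2(153, 680), 0]) cube([40, 51, 697]);


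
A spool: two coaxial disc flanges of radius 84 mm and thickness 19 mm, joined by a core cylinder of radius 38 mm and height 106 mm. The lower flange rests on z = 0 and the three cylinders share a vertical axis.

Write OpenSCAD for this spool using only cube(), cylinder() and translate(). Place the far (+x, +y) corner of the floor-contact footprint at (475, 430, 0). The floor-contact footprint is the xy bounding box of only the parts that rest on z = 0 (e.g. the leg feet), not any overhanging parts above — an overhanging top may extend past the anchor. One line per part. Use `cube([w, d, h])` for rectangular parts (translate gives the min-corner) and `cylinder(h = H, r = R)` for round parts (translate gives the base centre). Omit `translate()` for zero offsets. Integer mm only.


translate([391, 346, 0]) cylinder(h = 19, r = 84);
translate([391, 346, 19]) cylinder(h = 106, r = 38);
translate([391, 346, 125]) cylinder(h = 19, r = 84);


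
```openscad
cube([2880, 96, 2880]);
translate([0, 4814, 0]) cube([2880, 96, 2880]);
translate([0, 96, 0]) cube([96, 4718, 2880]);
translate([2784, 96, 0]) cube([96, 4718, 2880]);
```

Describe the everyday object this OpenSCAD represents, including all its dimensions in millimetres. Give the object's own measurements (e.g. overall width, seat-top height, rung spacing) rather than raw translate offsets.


The wall frame of a small rectangular building: four walls, each 2880 mm tall and 96 mm thick, enclosing a footprint 2880 mm (x) by 4910 mm (y) outside-to-outside, with no floor or roof. The front and back walls (the −y and +y sides) span the full width; the two side walls fit between them.


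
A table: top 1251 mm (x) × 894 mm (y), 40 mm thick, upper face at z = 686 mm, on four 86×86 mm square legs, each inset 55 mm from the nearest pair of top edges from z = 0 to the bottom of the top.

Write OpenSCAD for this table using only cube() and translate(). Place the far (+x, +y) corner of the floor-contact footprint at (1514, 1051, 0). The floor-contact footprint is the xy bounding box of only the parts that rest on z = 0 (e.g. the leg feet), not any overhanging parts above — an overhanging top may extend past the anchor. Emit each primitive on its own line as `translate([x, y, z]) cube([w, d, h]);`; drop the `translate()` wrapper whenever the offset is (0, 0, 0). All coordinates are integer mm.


// leg_h = 686 - 40 = 646
translate([318, 212, 646]) cube([1251, 894, 40]);
translate([373, 267, 0]) cube([86, 86, 646]);
translate([1428, 267, 0]) cube([86, 86, 646]);
translate([373, 965, 0]) cube([86, 86, 646]);
translate([1428, 965, 0]) cube([86, 86, 646]);


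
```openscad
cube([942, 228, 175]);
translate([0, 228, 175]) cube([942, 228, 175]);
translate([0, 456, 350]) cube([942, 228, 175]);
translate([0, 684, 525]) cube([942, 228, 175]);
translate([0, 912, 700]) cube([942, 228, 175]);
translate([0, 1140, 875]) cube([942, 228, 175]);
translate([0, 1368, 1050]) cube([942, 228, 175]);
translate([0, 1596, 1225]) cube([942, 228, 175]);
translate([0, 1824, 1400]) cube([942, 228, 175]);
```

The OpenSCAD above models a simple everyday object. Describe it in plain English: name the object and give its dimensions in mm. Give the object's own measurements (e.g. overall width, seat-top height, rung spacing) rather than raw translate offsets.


A straight staircase of 9 solid steps. Each step is 942 mm wide (x), 228 mm deep (y, the going) and 175 mm tall (the rise). The first step rests on the floor; each subsequent step sits one going further in +y and one rise higher in +z, directly behind and above the previous step with no overlap.


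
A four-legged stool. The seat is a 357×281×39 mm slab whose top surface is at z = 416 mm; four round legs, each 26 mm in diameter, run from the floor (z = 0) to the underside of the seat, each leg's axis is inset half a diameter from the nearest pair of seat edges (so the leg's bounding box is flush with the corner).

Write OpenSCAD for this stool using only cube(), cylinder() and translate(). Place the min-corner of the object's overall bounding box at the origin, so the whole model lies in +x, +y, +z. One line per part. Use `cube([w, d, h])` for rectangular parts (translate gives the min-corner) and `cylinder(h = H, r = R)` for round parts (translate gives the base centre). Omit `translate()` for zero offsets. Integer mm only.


translate([0, 0, 377]) cube([357, 281, 39]);
translate([13, 13, 0]) cylinder(h = 377, r = 13);
translate([344, 13, 0]) cylinder(h = 377, r = 13);
translate([13, 268, 0]) cylinder(h = 377, r = 13);
translate([344, 268, 0]) cylinder(h = 377, r = 13);


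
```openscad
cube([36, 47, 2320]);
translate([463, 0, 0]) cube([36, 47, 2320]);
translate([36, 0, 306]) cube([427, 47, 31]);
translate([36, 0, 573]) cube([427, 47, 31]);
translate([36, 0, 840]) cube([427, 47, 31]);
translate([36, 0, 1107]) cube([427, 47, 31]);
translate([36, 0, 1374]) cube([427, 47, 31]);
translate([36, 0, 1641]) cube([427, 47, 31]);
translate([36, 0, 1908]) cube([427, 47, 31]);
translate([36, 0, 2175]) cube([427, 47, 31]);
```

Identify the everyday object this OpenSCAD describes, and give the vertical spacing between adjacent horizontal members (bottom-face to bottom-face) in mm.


A ladder. The rung spacing is 267 mm.

Two tall 36×47 posts with 8 short bars between them — a ladder. Adjacent rungs sit at z = 306 and z = 573, so the spacing is 573 − 306 = 267 mm.


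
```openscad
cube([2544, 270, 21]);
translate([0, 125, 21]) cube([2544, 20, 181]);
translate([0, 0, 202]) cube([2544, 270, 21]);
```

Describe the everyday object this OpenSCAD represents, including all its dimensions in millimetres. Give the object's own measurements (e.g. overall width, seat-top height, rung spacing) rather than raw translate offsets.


An I-beam lying along x, 2544 mm long. Overall section height 223 mm. Two flanges 270 mm wide (y) and 21 mm thick, one on the floor and one at the top; a web 20 mm thick runs between them, centred on the flange width.


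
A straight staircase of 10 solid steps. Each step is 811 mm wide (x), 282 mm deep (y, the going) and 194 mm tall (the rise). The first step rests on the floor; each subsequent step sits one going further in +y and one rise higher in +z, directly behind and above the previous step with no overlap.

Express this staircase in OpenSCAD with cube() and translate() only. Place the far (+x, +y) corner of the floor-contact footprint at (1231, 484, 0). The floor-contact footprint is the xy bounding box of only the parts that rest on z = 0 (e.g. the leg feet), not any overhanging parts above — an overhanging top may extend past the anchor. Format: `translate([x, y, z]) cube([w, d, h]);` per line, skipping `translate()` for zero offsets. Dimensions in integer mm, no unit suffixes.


translate([420, 202, 0]) cube([811, 282, 194]);
translate([420, 484, 194]) cube([811, 282, 194]);
translate([420, 766, 388]) cube([811, 282, 194]);
translate([420, 1048, 582]) cube([811, 282, 194]);
translate([420, 1330, 776]) cube([811, 282, 194]);
translate([420, 1612, 970]) cube([811, 282, 194]);
translate([420, 1894, 1164]) cube([811, 282, 194]);
translate([420, 2176, 1358]) cube([811, 282, 194]);
translate([420, 2458, 1552]) cube([811, 282, 194]);
translate([420, 2740, 1746]) cube([811, 282, 194]);


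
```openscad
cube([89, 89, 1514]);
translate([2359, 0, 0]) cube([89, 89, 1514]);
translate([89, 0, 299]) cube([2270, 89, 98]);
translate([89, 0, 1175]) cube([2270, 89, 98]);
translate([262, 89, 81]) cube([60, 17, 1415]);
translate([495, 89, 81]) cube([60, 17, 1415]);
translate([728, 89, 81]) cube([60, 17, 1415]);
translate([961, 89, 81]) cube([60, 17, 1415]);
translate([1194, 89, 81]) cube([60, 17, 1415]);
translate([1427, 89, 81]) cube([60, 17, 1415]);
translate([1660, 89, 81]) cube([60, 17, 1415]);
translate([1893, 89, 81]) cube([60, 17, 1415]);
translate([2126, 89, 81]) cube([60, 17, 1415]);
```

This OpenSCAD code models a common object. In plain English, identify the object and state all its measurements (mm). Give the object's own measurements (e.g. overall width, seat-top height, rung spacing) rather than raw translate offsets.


A fence section. Two 89×89 mm posts, 1514 mm tall, stand on the floor with a clear span of 2270 mm between their inner faces. Two horizontal rails of 89×98 mm section span the gap between the posts with their undersides at z = 299 mm and z = 1175 mm, flush with the posts' −y face. 9 pickets, each 60 mm wide, 17 mm thick and 1415 mm tall, are fixed to the +y face of the rails with their bottoms at z = 81 mm, spaced across the span with a 173 mm gap after the −x post and between neighbouring pickets and before the +x post.


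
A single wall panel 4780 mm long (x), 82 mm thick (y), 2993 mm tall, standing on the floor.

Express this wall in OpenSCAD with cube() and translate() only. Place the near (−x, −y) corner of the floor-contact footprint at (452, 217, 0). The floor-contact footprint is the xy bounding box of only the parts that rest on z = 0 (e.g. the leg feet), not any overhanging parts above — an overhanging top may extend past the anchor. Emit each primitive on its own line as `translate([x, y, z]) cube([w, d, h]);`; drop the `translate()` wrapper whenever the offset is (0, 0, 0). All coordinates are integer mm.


translate([452, 217, 0]) cube([4780, 82, 2993]);


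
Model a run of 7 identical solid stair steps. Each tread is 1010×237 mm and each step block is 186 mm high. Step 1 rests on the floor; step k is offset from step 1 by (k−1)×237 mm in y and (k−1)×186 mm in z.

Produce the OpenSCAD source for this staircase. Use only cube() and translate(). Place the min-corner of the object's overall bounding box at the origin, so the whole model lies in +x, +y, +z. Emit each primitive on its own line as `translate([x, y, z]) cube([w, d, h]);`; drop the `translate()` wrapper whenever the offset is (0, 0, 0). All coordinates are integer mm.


cube([1010, 237, 186]);
translate([0, 237, 186]) cube([1010, 237, 186]);
translate([0, 474, 372]) cube([1010, 237, 186]);
translate([0, 711, 558]) cube([1010, 237, 186]);
translate([0, 948, 744]) cube([1010, 237, 186]);
translate([0, 1185, 930]) cube([1010, 237, 186]);
translate([0, 1422, 1116]) cube([1010, 237, 186]);


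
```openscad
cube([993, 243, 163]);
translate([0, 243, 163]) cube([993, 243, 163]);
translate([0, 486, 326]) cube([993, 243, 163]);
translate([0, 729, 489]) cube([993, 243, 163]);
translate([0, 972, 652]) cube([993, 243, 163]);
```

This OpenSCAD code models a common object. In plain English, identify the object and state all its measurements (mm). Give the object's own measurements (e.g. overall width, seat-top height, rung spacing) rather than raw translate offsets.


A straight staircase of 5 solid steps. Each step is 993 mm wide (x), 243 mm deep (y, the going) and 163 mm tall (the rise). The first step rests on the floor; each subsequent step sits one going further in +y and one rise higher in +z, directly behind and above the previous step with no overlap.


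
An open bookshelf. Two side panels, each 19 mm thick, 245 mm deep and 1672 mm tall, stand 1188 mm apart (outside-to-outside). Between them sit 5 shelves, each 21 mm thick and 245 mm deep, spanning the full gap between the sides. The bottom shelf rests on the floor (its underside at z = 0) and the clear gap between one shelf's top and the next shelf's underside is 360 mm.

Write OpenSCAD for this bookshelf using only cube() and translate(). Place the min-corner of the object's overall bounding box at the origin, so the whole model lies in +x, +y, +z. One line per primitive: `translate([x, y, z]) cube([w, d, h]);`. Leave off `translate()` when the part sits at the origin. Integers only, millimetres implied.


cube([19, 245, 1672]);
translate([1169, 0, 0]) cube([19, 245, 1672]);
translate([19, 0, 0]) cube([1150, 245, 21]);
translate([19, 0, 381]) cube([1150, 245, 21]);
translate([19, 0, 762]) cube([1150, 245, 21]);
translate([19, 0, 1143]) cube([1150, 245, 21]);
translate([19, 0, 1524]) cube([1150, 245, 21]);


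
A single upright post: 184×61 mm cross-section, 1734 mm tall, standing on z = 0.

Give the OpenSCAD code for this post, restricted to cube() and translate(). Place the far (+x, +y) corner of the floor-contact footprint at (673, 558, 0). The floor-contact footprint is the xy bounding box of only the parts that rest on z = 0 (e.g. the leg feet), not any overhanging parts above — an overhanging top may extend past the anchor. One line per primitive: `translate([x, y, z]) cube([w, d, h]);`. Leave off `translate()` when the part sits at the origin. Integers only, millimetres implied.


translate([489, 497, 0]) cube([184, 61, 1734]);


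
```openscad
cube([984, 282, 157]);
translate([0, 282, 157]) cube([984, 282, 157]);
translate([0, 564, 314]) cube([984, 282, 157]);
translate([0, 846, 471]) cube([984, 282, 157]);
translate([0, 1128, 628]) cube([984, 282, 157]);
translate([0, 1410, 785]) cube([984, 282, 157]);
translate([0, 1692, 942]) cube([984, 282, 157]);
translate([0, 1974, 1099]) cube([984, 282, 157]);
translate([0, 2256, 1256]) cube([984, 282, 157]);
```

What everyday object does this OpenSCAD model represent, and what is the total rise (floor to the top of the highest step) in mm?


A staircase. The total rise is 1413 mm.

9 identical blocks, each offset up and back from the previous — a staircase. Each step is 157 mm tall and there are 9 of them, so the total rise is 9 × 157 = 1413 mm.
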